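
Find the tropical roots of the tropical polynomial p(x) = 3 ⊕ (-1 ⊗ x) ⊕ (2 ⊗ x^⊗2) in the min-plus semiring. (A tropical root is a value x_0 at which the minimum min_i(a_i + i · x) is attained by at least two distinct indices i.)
Roots: {-3, 4}

Each tropical root is a break point of the lower envelope of the lines y = a_i + i · x (there are 3 lines, with slopes 0, 1, ..., 2). Only the lines that attain the minimum somewhere contribute to roots; other lines are dominated. Here the surviving (envelope) indices are i = 2, i = 1, i = 0.
Intersections between consecutive envelope lines give the roots: for adjacent envelope indices i < j the intersection is x = (a_i − a_j) / (j − i). Reading off the sorted break points: {-3, 4}.
Verification: at each break x_0, at least two indices attain the minimum of min_i(a_i + i · x_0).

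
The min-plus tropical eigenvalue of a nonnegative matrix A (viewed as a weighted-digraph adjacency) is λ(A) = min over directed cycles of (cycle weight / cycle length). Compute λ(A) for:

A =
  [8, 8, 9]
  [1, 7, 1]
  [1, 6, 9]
λ(A) = 10/3

Enumerate directed cycles and compute their means (weight / length). Sample:
  cycle 0 → 0: weight = 8, length = 1, mean = 8/1 ≈ 8.000
  cycle 1 → 1: weight = 7, length = 1, mean = 7/1 ≈ 7.000
  cycle 2 → 2: weight = 9, length = 1, mean = 9/1 ≈ 9.000
  cycle 0 → 1 → 0: weight = 9, length = 2, mean = 9/2 ≈ 4.500
  cycle 0 → 2 → 0: weight = 10, length = 2, mean = 10/2 ≈ 5.000
  cycle 1 → 0 → 1: weight = 9, length = 2, mean = 9/2 ≈ 4.500
Minimum mean = 3.333, attained e.g. along the cycle 0 → 1 → 2 → 0 with weight 10 and length 3. So λ(A) = 10/3 = 10/3.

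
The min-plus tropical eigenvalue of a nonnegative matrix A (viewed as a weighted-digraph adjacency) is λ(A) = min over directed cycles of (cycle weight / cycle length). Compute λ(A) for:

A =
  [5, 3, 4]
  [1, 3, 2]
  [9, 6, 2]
λ(A) = 2

Enumerate directed cycles and compute their means (weight / length). Sample:
  cycle 0 → 0: weight = 5, length = 1, mean = 5/1 ≈ 5.000
  cycle 1 → 1: weight = 3, length = 1, mean = 3/1 ≈ 3.000
  cycle 2 → 2: weight = 2, length = 1, mean = 2/1 ≈ 2.000
  cycle 0 → 1 → 0: weight = 4, length = 2, mean = 4/2 ≈ 2.000
  cycle 0 → 2 → 0: weight = 13, length = 2, mean = 13/2 ≈ 6.500
  cycle 1 → 0 → 1: weight = 4, length = 2, mean = 4/2 ≈ 2.000
Minimum mean = 2.000, attained e.g. along the cycle 2 → 2 with weight 2 and length 1. So λ(A) = 2/1 = 2.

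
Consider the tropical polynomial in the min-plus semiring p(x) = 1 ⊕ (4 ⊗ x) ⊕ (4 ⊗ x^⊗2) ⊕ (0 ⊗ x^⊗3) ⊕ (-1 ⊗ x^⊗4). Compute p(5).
p(5) = 1

A tropical monomial a ⊗ x^⊗i evaluates to a + i · x. Evaluating each term at x = 5:
  Term 0 contributes 1 + 0 · 5 = 1
  Term 1 contributes 4 + 1 · 5 = 9
  Term 2 contributes 4 + 2 · 5 = 14
  Term 3 contributes 0 + 3 · 5 = 15
  Term 4 contributes -1 + 4 · 5 = 19
p(5) = ⊕ of these = min[1, 9, 14, 15, 19] = 1.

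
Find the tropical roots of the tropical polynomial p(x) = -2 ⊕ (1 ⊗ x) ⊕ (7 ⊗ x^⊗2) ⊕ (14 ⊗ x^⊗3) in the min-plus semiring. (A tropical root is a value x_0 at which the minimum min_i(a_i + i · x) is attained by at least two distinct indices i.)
Roots: {-7, -6, -3}

Each tropical root is a break point of the lower envelope of the lines y = a_i + i · x (there are 4 lines, with slopes 0, 1, ..., 3). Only the lines that attain the minimum somewhere contribute to roots; other lines are dominated. Here the surviving (envelope) indices are i = 3, i = 2, i = 1, i = 0.
Intersections between consecutive envelope lines give the roots: for adjacent envelope indices i < j the intersection is x = (a_i − a_j) / (j − i). Reading off the sorted break points: {-7, -6, -3}.
Verification: at each break x_0, at least two indices attain the minimum of min_i(a_i + i · x_0).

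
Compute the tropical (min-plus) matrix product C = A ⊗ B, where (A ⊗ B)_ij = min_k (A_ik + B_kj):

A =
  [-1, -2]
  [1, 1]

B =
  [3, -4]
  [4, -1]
A ⊗ B =
  [2, -5]
  [4, -3]

Apply the min-plus product entry-by-entry:
  C[0][0] = min over k of (A[0][0] + B[0][0] = -1 + 3 = 2, A[0][1] + B[1][0] = -2 + 4 = 2) = 2 (attained at k = 0)
  C[0][1] = min over k of (A[0][0] + B[0][1] = -1 + -4 = -5, A[0][1] + B[1][1] = -2 + -1 = -3) = -5 (attained at k = 0)
  C[1][0] = min over k of (A[1][0] + B[0][0] = 1 + 3 = 4, A[1][1] + B[1][0] = 1 + 4 = 5) = 4 (attained at k = 0)
  C[1][1] = min over k of (A[1][0] + B[0][1] = 1 + -4 = -3, A[1][1] + B[1][1] = 1 + -1 = 0) = -3 (attained at k = 0)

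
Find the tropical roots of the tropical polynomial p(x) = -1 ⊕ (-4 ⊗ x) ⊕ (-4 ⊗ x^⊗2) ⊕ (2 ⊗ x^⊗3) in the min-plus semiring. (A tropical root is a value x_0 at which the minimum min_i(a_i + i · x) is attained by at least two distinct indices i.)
Roots: {-6, 0, 3}

Each tropical root is a break point of the lower envelope of the lines y = a_i + i · x (there are 4 lines, with slopes 0, 1, ..., 3). Only the lines that attain the minimum somewhere contribute to roots; other lines are dominated. Here the surviving (envelope) indices are i = 3, i = 2, i = 1, i = 0.
Intersections between consecutive envelope lines give the roots: for adjacent envelope indices i < j the intersection is x = (a_i − a_j) / (j − i). Reading off the sorted break points: {-6, 0, 3}.
Verification: at each break x_0, at least two indices attain the minimum of min_i(a_i + i · x_0).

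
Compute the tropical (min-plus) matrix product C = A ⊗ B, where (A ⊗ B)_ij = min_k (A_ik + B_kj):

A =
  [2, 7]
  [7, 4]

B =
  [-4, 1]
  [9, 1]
A ⊗ B =
  [-2, 3]
  [3, 5]

Apply the min-plus product entry-by-entry:
  C[0][0] = min over k of (A[0][0] + B[0][0] = 2 + -4 = -2, A[0][1] + B[1][0] = 7 + 9 = 16) = -2 (attained at k = 0)
  C[0][1] = min over k of (A[0][0] + B[0][1] = 2 + 1 = 3, A[0][1] + B[1][1] = 7 + 1 = 8) = 3 (attained at k = 0)
  C[1][0] = min over k of (A[1][0] + B[0][0] = 7 + -4 = 3, A[1][1] + B[1][0] = 4 + 9 = 13) = 3 (attained at k = 0)
  C[1][1] = min over k of (A[1][0] + B[0][1] = 7 + 1 = 8, A[1][1] + B[1][1] = 4 + 1 = 5) = 5 (attained at k = 1)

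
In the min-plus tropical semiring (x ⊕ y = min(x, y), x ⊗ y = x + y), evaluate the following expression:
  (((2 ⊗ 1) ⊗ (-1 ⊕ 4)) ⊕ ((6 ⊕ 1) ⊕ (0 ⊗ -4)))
(((2 ⊗ 1) ⊗ (-1 ⊕ 4)) ⊕ ((6 ⊕ 1) ⊕ (0 ⊗ -4))) = -4

Expand innermost to outermost. Recall ⊕ takes the minimum of its arguments and ⊗ takes their sum. Working out the expression (((2 ⊗ 1) ⊗ (-1 ⊕ 4)) ⊕ ((6 ⊕ 1) ⊕ (0 ⊗ -4))) gives -4.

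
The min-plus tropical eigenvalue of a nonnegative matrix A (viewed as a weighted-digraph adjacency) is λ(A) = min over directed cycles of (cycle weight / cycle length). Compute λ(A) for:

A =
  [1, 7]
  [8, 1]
λ(A) = 1

Enumerate directed cycles and compute their means (weight / length). Sample:
  cycle 0 → 0: weight = 1, length = 1, mean = 1/1 ≈ 1.000
  cycle 1 → 1: weight = 1, length = 1, mean = 1/1 ≈ 1.000
  cycle 0 → 1 → 0: weight = 15, length = 2, mean = 15/2 ≈ 7.500
  cycle 1 → 0 → 1: weight = 15, length = 2, mean = 15/2 ≈ 7.500
Minimum mean = 1.000, attained e.g. along the cycle 0 → 0 with weight 1 and length 1. So λ(A) = 1/1 = 1.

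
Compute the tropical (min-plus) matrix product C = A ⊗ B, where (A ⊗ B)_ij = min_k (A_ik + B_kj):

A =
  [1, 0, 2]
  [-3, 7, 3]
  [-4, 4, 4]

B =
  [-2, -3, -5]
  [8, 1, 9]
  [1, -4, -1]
A ⊗ B =
  [-1, -2, -4]
  [-5, -6, -8]
  [-6, -7, -9]

Apply the min-plus product entry-by-entry:
  C[0][0] = min over k of (A[0][0] + B[0][0] = 1 + -2 = -1, A[0][1] + B[1][0] = 0 + 8 = 8, A[0][2] + B[2][0] = 2 + 1 = 3) = -1 (attained at k = 0)
  C[0][1] = min over k of (A[0][0] + B[0][1] = 1 + -3 = -2, A[0][1] + B[1][1] = 0 + 1 = 1, A[0][2] + B[2][1] = 2 + -4 = -2) = -2 (attained at k = 0)
  C[0][2] = min over k of (A[0][0] + B[0][2] = 1 + -5 = -4, A[0][1] + B[1][2] = 0 + 9 = 9, A[0][2] + B[2][2] = 2 + -1 = 1) = -4 (attained at k = 0)
  C[1][0] = min over k of (A[1][0] + B[0][0] = -3 + -2 = -5, A[1][1] + B[1][0] = 7 + 8 = 15, A[1][2] + B[2][0] = 3 + 1 = 4) = -5 (attained at k = 0)
  C[1][1] = min over k of (A[1][0] + B[0][1] = -3 + -3 = -6, A[1][1] + B[1][1] = 7 + 1 = 8, A[1][2] + B[2][1] = 3 + -4 = -1) = -6 (attained at k = 0)
  C[1][2] = min over k of (A[1][0] + B[0][2] = -3 + -5 = -8, A[1][1] + B[1][2] = 7 + 9 = 16, A[1][2] + B[2][2] = 3 + -1 = 2) = -8 (attained at k = 0)
  C[2][0] = min over k of (A[2][0] + B[0][0] = -4 + -2 = -6, A[2][1] + B[1][0] = 4 + 8 = 12, A[2][2] + B[2][0] = 4 + 1 = 5) = -6 (attained at k = 0)
  C[2][1] = min over k of (A[2][0] + B[0][1] = -4 + -3 = -7, A[2][1] + B[1][1] = 4 + 1 = 5, A[2][2] + B[2][1] = 4 + -4 = 0) = -7 (attained at k = 0)
  C[2][2] = min over k of (A[2][0] + B[0][2] = -4 + -5 = -9, A[2][1] + B[1][2] = 4 + 9 = 13, A[2][2] + B[2][2] = 4 + -1 = 3) = -9 (attained at k = 0)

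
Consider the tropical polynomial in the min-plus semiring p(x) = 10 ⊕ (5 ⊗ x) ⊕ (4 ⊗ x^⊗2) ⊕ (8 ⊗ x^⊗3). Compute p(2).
p(2) = 7

A tropical monomial a ⊗ x^⊗i evaluates to a + i · x. Evaluating each term at x = 2:
  Term 0 contributes 10 + 0 · 2 = 10
  Term 1 contributes 5 + 1 · 2 = 7
  Term 2 contributes 4 + 2 · 2 = 8
  Term 3 contributes 8 + 3 · 2 = 14
p(2) = ⊕ of these = min[10, 7, 8, 14] = 7.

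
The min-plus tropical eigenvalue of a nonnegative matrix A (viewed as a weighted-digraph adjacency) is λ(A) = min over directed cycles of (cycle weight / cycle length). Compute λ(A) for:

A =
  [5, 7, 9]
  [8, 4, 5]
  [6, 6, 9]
λ(A) = 4

Enumerate directed cycles and compute their means (weight / length). Sample:
  cycle 0 → 0: weight = 5, length = 1, mean = 5/1 ≈ 5.000
  cycle 1 → 1: weight = 4, length = 1, mean = 4/1 ≈ 4.000
  cycle 2 → 2: weight = 9, length = 1, mean = 9/1 ≈ 9.000
  cycle 0 → 1 → 0: weight = 15, length = 2, mean = 15/2 ≈ 7.500
  cycle 0 → 2 → 0: weight = 15, length = 2, mean = 15/2 ≈ 7.500
  cycle 1 → 0 → 1: weight = 15, length = 2, mean = 15/2 ≈ 7.500
Minimum mean = 4.000, attained e.g. along the cycle 1 → 1 with weight 4 and length 1. So λ(A) = 4/1 = 4.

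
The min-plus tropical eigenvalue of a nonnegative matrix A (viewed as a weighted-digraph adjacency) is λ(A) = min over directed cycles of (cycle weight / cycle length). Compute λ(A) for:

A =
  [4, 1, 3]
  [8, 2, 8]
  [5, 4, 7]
λ(A) = 2

Enumerate directed cycles and compute their means (weight / length). Sample:
  cycle 0 → 0: weight = 4, length = 1, mean = 4/1 ≈ 4.000
  cycle 1 → 1: weight = 2, length = 1, mean = 2/1 ≈ 2.000
  cycle 2 → 2: weight = 7, length = 1, mean = 7/1 ≈ 7.000
  cycle 0 → 1 → 0: weight = 9, length = 2, mean = 9/2 ≈ 4.500
  cycle 0 → 2 → 0: weight = 8, length = 2, mean = 8/2 ≈ 4.000
  cycle 1 → 0 → 1: weight = 9, length = 2, mean = 9/2 ≈ 4.500
Minimum mean = 2.000, attained e.g. along the cycle 1 → 1 with weight 2 and length 1. So λ(A) = 2/1 = 2.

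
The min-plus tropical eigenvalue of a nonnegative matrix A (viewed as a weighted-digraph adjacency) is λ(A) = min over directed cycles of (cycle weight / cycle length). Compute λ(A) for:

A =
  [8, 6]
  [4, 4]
λ(A) = 4

Enumerate directed cycles and compute their means (weight / length). Sample:
  cycle 0 → 0: weight = 8, length = 1, mean = 8/1 ≈ 8.000
  cycle 1 → 1: weight = 4, length = 1, mean = 4/1 ≈ 4.000
  cycle 0 → 1 → 0: weight = 10, length = 2, mean = 10/2 ≈ 5.000
  cycle 1 → 0 → 1: weight = 10, length = 2, mean = 10/2 ≈ 5.000
Minimum mean = 4.000, attained e.g. along the cycle 1 → 1 with weight 4 and length 1. So λ(A) = 4/1 = 4.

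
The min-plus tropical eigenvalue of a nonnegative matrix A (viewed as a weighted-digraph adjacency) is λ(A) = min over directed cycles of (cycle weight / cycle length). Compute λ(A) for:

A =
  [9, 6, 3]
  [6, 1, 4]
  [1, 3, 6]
λ(A) = 1

Enumerate directed cycles and compute their means (weight / length). Sample:
  cycle 0 → 0: weight = 9, length = 1, mean = 9/1 ≈ 9.000
  cycle 1 → 1: weight = 1, length = 1, mean = 1/1 ≈ 1.000
  cycle 2 → 2: weight = 6, length = 1, mean = 6/1 ≈ 6.000
  cycle 0 → 1 → 0: weight = 12, length = 2, mean = 12/2 ≈ 6.000
  cycle 0 → 2 → 0: weight = 4, length = 2, mean = 4/2 ≈ 2.000
  cycle 1 → 0 → 1: weight = 12, length = 2, mean = 12/2 ≈ 6.000
Minimum mean = 1.000, attained e.g. along the cycle 1 → 1 with weight 1 and length 1. So λ(A) = 1/1 = 1.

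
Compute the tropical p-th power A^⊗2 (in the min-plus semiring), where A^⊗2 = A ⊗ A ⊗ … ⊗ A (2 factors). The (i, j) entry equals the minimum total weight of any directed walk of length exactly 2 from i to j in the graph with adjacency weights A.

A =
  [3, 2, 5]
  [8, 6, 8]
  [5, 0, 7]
A^⊗2 =
  [6, 5, 8]
  [11, 8, 13]
  [8, 6, 8]

Each entry (A^⊗2)_ij equals the minimum over all length-2 walks i = v_0 → v_1 → … → v_2 = j of Σ_t A[v_t][v_{t+1}]. For example, for (i, j) = (0, 2) we minimise over 3 possible intermediate vertex sequences; the minimum is 8, attained along the walk 0 → 0 → 2.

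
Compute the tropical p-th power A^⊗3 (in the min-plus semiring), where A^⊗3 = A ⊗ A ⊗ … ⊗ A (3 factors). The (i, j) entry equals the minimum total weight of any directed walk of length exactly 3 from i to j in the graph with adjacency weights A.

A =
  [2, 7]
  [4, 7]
A^⊗3 =
  [6, 11]
  [8, 13]

Each entry (A^⊗3)_ij equals the minimum over all length-3 walks i = v_0 → v_1 → … → v_3 = j of Σ_t A[v_t][v_{t+1}]. For example, for (i, j) = (0, 1) we minimise over 4 possible intermediate vertex sequences; the minimum is 11, attained along the walk 0 → 0 → 0 → 1.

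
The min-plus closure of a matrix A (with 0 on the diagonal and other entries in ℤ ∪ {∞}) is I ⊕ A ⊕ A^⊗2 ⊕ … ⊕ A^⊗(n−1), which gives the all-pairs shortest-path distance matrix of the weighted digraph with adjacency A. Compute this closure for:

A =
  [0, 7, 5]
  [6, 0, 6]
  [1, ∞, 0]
Closure =
  [0, 7, 5]
  [6, 0, 6]
  [1, 8, 0]

This is the Floyd-Warshall all-pairs shortest-path computation. For each intermediate vertex k = 0, 1, …, 2, update dist[i][j] ← min(dist[i][j], dist[i][k] + dist[k][j]). The final matrix gives, for each (i, j), the minimum total weight of any directed path from i to j (possibly empty when i = j).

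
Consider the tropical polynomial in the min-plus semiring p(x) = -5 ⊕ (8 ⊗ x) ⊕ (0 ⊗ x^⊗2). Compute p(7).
p(7) = -5

A tropical monomial a ⊗ x^⊗i evaluates to a + i · x. Evaluating each term at x = 7:
  Term 0 contributes -5 + 0 · 7 = -5
  Term 1 contributes 8 + 1 · 7 = 15
  Term 2 contributes 0 + 2 · 7 = 14
p(7) = ⊕ of these = min[-5, 15, 14] = -5.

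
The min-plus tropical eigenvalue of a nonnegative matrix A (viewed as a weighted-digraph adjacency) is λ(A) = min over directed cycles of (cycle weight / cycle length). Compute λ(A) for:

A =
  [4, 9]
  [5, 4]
λ(A) = 4

Enumerate directed cycles and compute their means (weight / length). Sample:
  cycle 0 → 0: weight = 4, length = 1, mean = 4/1 ≈ 4.000
  cycle 1 → 1: weight = 4, length = 1, mean = 4/1 ≈ 4.000
  cycle 0 → 1 → 0: weight = 14, length = 2, mean = 14/2 ≈ 7.000
  cycle 1 → 0 → 1: weight = 14, length = 2, mean = 14/2 ≈ 7.000
Minimum mean = 4.000, attained e.g. along the cycle 0 → 0 with weight 4 and length 1. So λ(A) = 4/1 = 4.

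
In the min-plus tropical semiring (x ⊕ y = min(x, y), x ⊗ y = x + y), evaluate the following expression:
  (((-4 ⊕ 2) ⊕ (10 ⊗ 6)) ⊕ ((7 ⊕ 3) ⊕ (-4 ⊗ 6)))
(((-4 ⊕ 2) ⊕ (10 ⊗ 6)) ⊕ ((7 ⊕ 3) ⊕ (-4 ⊗ 6))) = -4

Expand innermost to outermost. Recall ⊕ takes the minimum of its arguments and ⊗ takes their sum. Working out the expression (((-4 ⊕ 2) ⊕ (10 ⊗ 6)) ⊕ ((7 ⊕ 3) ⊕ (-4 ⊗ 6))) gives -4.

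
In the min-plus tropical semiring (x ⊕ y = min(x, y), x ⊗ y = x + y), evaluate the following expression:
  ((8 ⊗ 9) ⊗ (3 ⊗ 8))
((8 ⊗ 9) ⊗ (3 ⊗ 8)) = 28

Expand innermost to outermost. Recall ⊕ takes the minimum of its arguments and ⊗ takes their sum. Working out the expression ((8 ⊗ 9) ⊗ (3 ⊗ 8)) gives 28.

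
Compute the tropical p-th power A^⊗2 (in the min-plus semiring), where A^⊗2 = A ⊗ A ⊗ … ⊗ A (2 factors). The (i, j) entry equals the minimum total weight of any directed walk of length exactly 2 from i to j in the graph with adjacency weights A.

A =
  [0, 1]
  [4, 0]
A^⊗2 =
  [0, 1]
  [4, 0]

Each entry (A^⊗2)_ij equals the minimum over all length-2 walks i = v_0 → v_1 → … → v_2 = j of Σ_t A[v_t][v_{t+1}]. For example, for (i, j) = (0, 1) we minimise over 2 possible intermediate vertex sequences; the minimum is 1, attained along the walk 0 → 0 → 1.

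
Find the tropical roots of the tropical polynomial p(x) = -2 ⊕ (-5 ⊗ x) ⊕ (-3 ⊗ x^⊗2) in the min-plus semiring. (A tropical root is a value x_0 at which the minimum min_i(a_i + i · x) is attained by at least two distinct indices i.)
Roots: {-2, 3}

Each tropical root is a break point of the lower envelope of the lines y = a_i + i · x (there are 3 lines, with slopes 0, 1, ..., 2). Only the lines that attain the minimum somewhere contribute to roots; other lines are dominated. Here the surviving (envelope) indices are i = 2, i = 1, i = 0.
Intersections between consecutive envelope lines give the roots: for adjacent envelope indices i < j the intersection is x = (a_i − a_j) / (j − i). Reading off the sorted break points: {-2, 3}.
Verification: at each break x_0, at least two indices attain the minimum of min_i(a_i + i · x_0).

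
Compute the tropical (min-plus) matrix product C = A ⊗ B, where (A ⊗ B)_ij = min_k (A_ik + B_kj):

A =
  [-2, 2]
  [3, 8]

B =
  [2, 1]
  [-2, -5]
A ⊗ B =
  [0, -3]
  [5, 3]

Apply the min-plus product entry-by-entry:
  C[0][0] = min over k of (A[0][0] + B[0][0] = -2 + 2 = 0, A[0][1] + B[1][0] = 2 + -2 = 0) = 0 (attained at k = 0)
  C[0][1] = min over k of (A[0][0] + B[0][1] = -2 + 1 = -1, A[0][1] + B[1][1] = 2 + -5 = -3) = -3 (attained at k = 1)
  C[1][0] = min over k of (A[1][0] + B[0][0] = 3 + 2 = 5, A[1][1] + B[1][0] = 8 + -2 = 6) = 5 (attained at k = 0)
  C[1][1] = min over k of (A[1][0] + B[0][1] = 3 + 1 = 4, A[1][1] + B[1][1] = 8 + -5 = 3) = 3 (attained at k = 1)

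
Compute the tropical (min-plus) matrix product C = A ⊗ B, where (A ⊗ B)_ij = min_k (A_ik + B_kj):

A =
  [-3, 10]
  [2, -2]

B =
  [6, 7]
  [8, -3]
A ⊗ B =
  [3, 4]
  [6, -5]

Apply the min-plus product entry-by-entry:
  C[0][0] = min over k of (A[0][0] + B[0][0] = -3 + 6 = 3, A[0][1] + B[1][0] = 10 + 8 = 18) = 3 (attained at k = 0)
  C[0][1] = min over k of (A[0][0] + B[0][1] = -3 + 7 = 4, A[0][1] + B[1][1] = 10 + -3 = 7) = 4 (attained at k = 0)
  C[1][0] = min over k of (A[1][0] + B[0][0] = 2 + 6 = 8, A[1][1] + B[1][0] = -2 + 8 = 6) = 6 (attained at k = 1)
  C[1][1] = min over k of (A[1][0] + B[0][1] = 2 + 7 = 9, A[1][1] + B[1][1] = -2 + -3 = -5) = -5 (attained at k = 1)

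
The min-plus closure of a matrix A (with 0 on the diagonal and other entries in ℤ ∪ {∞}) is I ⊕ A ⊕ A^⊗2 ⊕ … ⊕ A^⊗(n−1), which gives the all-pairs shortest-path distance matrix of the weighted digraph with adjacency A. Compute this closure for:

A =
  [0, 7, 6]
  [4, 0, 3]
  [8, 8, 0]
Closure =
  [0, 7, 6]
  [4, 0, 3]
  [8, 8, 0]

This is the Floyd-Warshall all-pairs shortest-path computation. For each intermediate vertex k = 0, 1, …, 2, update dist[i][j] ← min(dist[i][j], dist[i][k] + dist[k][j]). The final matrix gives, for each (i, j), the minimum total weight of any directed path from i to j (possibly empty when i = j).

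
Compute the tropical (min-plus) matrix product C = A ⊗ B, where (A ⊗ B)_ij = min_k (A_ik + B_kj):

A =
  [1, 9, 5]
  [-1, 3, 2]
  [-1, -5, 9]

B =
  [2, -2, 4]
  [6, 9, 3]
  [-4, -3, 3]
A ⊗ B =
  [1, -1, 5]
  [-2, -3, 3]
  [1, -3, -2]

Apply the min-plus product entry-by-entry:
  C[0][0] = min over k of (A[0][0] + B[0][0] = 1 + 2 = 3, A[0][1] + B[1][0] = 9 + 6 = 15, A[0][2] + B[2][0] = 5 + -4 = 1) = 1 (attained at k = 2)
  C[0][1] = min over k of (A[0][0] + B[0][1] = 1 + -2 = -1, A[0][1] + B[1][1] = 9 + 9 = 18, A[0][2] + B[2][1] = 5 + -3 = 2) = -1 (attained at k = 0)
  C[0][2] = min over k of (A[0][0] + B[0][2] = 1 + 4 = 5, A[0][1] + B[1][2] = 9 + 3 = 12, A[0][2] + B[2][2] = 5 + 3 = 8) = 5 (attained at k = 0)
  C[1][0] = min over k of (A[1][0] + B[0][0] = -1 + 2 = 1, A[1][1] + B[1][0] = 3 + 6 = 9, A[1][2] + B[2][0] = 2 + -4 = -2) = -2 (attained at k = 2)
  C[1][1] = min over k of (A[1][0] + B[0][1] = -1 + -2 = -3, A[1][1] + B[1][1] = 3 + 9 = 12, A[1][2] + B[2][1] = 2 + -3 = -1) = -3 (attained at k = 0)
  C[1][2] = min over k of (A[1][0] + B[0][2] = -1 + 4 = 3, A[1][1] + B[1][2] = 3 + 3 = 6, A[1][2] + B[2][2] = 2 + 3 = 5) = 3 (attained at k = 0)
  C[2][0] = min over k of (A[2][0] + B[0][0] = -1 + 2 = 1, A[2][1] + B[1][0] = -5 + 6 = 1, A[2][2] + B[2][0] = 9 + -4 = 5) = 1 (attained at k = 0)
  C[2][1] = min over k of (A[2][0] + B[0][1] = -1 + -2 = -3, A[2][1] + B[1][1] = -5 + 9 = 4, A[2][2] + B[2][1] = 9 + -3 = 6) = -3 (attained at k = 0)
  C[2][2] = min over k of (A[2][0] + B[0][2] = -1 + 4 = 3, A[2][1] + B[1][2] = -5 + 3 = -2, A[2][2] + B[2][2] = 9 + 3 = 12) = -2 (attained at k = 1)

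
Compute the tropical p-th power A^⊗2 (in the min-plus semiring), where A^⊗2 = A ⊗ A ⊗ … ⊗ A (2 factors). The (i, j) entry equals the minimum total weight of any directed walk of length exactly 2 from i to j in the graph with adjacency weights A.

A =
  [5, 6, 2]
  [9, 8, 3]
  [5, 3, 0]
A^⊗2 =
  [7, 5, 2]
  [8, 6, 3]
  [5, 3, 0]

Each entry (A^⊗2)_ij equals the minimum over all length-2 walks i = v_0 → v_1 → … → v_2 = j of Σ_t A[v_t][v_{t+1}]. For example, for (i, j) = (0, 2) we minimise over 3 possible intermediate vertex sequences; the minimum is 2, attained along the walk 0 → 2 → 2.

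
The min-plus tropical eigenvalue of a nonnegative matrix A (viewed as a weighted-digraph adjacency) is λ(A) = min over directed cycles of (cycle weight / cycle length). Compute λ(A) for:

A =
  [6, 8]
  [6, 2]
λ(A) = 2

Enumerate directed cycles and compute their means (weight / length). Sample:
  cycle 0 → 0: weight = 6, length = 1, mean = 6/1 ≈ 6.000
  cycle 1 → 1: weight = 2, length = 1, mean = 2/1 ≈ 2.000
  cycle 0 → 1 → 0: weight = 14, length = 2, mean = 14/2 ≈ 7.000
  cycle 1 → 0 → 1: weight = 14, length = 2, mean = 14/2 ≈ 7.000
Minimum mean = 2.000, attained e.g. along the cycle 1 → 1 with weight 2 and length 1. So λ(A) = 2/1 = 2.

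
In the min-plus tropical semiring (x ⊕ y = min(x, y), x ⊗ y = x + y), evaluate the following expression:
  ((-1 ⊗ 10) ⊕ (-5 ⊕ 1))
((-1 ⊗ 10) ⊕ (-5 ⊕ 1)) = -5

Expand innermost to outermost. Recall ⊕ takes the minimum of its arguments and ⊗ takes their sum. Working out the expression ((-1 ⊗ 10) ⊕ (-5 ⊕ 1)) gives -5.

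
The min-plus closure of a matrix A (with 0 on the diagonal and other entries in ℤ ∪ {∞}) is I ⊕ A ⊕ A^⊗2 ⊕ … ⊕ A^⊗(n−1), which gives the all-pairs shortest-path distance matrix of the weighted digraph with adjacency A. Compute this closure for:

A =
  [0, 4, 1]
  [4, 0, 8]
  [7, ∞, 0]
Closure =
  [0, 4, 1]
  [4, 0, 5]
  [7, 11, 0]

This is the Floyd-Warshall all-pairs shortest-path computation. For each intermediate vertex k = 0, 1, …, 2, update dist[i][j] ← min(dist[i][j], dist[i][k] + dist[k][j]). The final matrix gives, for each (i, j), the minimum total weight of any directed path from i to j (possibly empty when i = j).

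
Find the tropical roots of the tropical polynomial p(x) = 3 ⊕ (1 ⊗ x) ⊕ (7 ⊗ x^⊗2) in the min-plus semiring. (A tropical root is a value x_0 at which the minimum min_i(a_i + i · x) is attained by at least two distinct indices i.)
Roots: {-6, 2}

Each tropical root is a break point of the lower envelope of the lines y = a_i + i · x (there are 3 lines, with slopes 0, 1, ..., 2). Only the lines that attain the minimum somewhere contribute to roots; other lines are dominated. Here the surviving (envelope) indices are i = 2, i = 1, i = 0.
Intersections between consecutive envelope lines give the roots: for adjacent envelope indices i < j the intersection is x = (a_i − a_j) / (j − i). Reading off the sorted break points: {-6, 2}.
Verification: at each break x_0, at least two indices attain the minimum of min_i(a_i + i · x_0).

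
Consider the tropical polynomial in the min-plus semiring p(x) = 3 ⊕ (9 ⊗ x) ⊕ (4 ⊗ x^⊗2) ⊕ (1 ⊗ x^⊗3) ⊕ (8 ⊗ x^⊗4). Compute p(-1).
p(-1) = -2

A tropical monomial a ⊗ x^⊗i evaluates to a + i · x. Evaluating each term at x = -1:
  Term 0 contributes 3 + 0 · -1 = 3
  Term 1 contributes 9 + 1 · -1 = 8
  Term 2 contributes 4 + 2 · -1 = 2
  Term 3 contributes 1 + 3 · -1 = -2
  Term 4 contributes 8 + 4 · -1 = 4
p(-1) = ⊕ of these = min[3, 8, 2, -2, 4] = -2.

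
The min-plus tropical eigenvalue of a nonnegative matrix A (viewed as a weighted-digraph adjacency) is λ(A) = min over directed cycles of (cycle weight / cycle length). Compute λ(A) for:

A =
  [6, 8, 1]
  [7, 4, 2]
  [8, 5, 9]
λ(A) = 7/2

Enumerate directed cycles and compute their means (weight / length). Sample:
  cycle 0 → 0: weight = 6, length = 1, mean = 6/1 ≈ 6.000
  cycle 1 → 1: weight = 4, length = 1, mean = 4/1 ≈ 4.000
  cycle 2 → 2: weight = 9, length = 1, mean = 9/1 ≈ 9.000
  cycle 0 → 1 → 0: weight = 15, length = 2, mean = 15/2 ≈ 7.500
  cycle 0 → 2 → 0: weight = 9, length = 2, mean = 9/2 ≈ 4.500
  cycle 1 → 0 → 1: weight = 15, length = 2, mean = 15/2 ≈ 7.500
Minimum mean = 3.500, attained e.g. along the cycle 1 → 2 → 1 with weight 7 and length 2. So λ(A) = 7/2 = 7/2.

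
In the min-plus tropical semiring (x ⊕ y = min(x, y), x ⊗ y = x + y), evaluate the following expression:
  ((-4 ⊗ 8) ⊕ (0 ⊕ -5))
((-4 ⊗ 8) ⊕ (0 ⊕ -5)) = -5

Expand innermost to outermost. Recall ⊕ takes the minimum of its arguments and ⊗ takes their sum. Working out the expression ((-4 ⊗ 8) ⊕ (0 ⊕ -5)) gives -5.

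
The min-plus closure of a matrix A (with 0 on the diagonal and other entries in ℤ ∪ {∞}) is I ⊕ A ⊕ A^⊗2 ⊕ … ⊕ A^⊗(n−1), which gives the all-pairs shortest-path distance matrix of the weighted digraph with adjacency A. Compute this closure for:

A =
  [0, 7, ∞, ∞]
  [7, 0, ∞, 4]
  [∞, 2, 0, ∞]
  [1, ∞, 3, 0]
Closure =
  [0, 7, 14, 11]
  [5, 0, 7, 4]
  [7, 2, 0, 6]
  [1, 5, 3, 0]

This is the Floyd-Warshall all-pairs shortest-path computation. For each intermediate vertex k = 0, 1, …, 3, update dist[i][j] ← min(dist[i][j], dist[i][k] + dist[k][j]). The final matrix gives, for each (i, j), the minimum total weight of any directed path from i to j (possibly empty when i = j).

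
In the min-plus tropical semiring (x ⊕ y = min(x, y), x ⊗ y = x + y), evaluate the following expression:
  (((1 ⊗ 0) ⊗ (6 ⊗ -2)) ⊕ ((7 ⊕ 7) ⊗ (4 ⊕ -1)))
(((1 ⊗ 0) ⊗ (6 ⊗ -2)) ⊕ ((7 ⊕ 7) ⊗ (4 ⊕ -1))) = 5

Expand innermost to outermost. Recall ⊕ takes the minimum of its arguments and ⊗ takes their sum. Working out the expression (((1 ⊗ 0) ⊗ (6 ⊗ -2)) ⊕ ((7 ⊕ 7) ⊗ (4 ⊕ -1))) gives 5.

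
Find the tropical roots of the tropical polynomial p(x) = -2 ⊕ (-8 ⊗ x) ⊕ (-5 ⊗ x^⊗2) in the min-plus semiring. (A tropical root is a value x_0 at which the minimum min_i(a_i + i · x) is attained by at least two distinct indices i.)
Roots: {-3, 6}

Each tropical root is a break point of the lower envelope of the lines y = a_i + i · x (there are 3 lines, with slopes 0, 1, ..., 2). Only the lines that attain the minimum somewhere contribute to roots; other lines are dominated. Here the surviving (envelope) indices are i = 2, i = 1, i = 0.
Intersections between consecutive envelope lines give the roots: for adjacent envelope indices i < j the intersection is x = (a_i − a_j) / (j − i). Reading off the sorted break points: {-3, 6}.
Verification: at each break x_0, at least two indices attain the minimum of min_i(a_i + i · x_0).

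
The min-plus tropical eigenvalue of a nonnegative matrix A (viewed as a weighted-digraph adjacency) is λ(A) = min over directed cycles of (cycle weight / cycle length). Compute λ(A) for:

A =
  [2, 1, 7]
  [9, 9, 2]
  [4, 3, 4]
λ(A) = 2

Enumerate directed cycles and compute their means (weight / length). Sample:
  cycle 0 → 0: weight = 2, length = 1, mean = 2/1 ≈ 2.000
  cycle 1 → 1: weight = 9, length = 1, mean = 9/1 ≈ 9.000
  cycle 2 → 2: weight = 4, length = 1, mean = 4/1 ≈ 4.000
  cycle 0 → 1 → 0: weight = 10, length = 2, mean = 10/2 ≈ 5.000
  cycle 0 → 2 → 0: weight = 11, length = 2, mean = 11/2 ≈ 5.500
  cycle 1 → 0 → 1: weight = 10, length = 2, mean = 10/2 ≈ 5.000
Minimum mean = 2.000, attained e.g. along the cycle 0 → 0 with weight 2 and length 1. So λ(A) = 2/1 = 2.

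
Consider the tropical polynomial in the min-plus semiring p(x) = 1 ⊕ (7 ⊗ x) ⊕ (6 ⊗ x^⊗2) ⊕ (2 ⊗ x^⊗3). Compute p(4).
p(4) = 1

A tropical monomial a ⊗ x^⊗i evaluates to a + i · x. Evaluating each term at x = 4:
  Term 0 contributes 1 + 0 · 4 = 1
  Term 1 contributes 7 + 1 · 4 = 11
  Term 2 contributes 6 + 2 · 4 = 14
  Term 3 contributes 2 + 3 · 4 = 14
p(4) = ⊕ of these = min[1, 11, 14, 14] = 1.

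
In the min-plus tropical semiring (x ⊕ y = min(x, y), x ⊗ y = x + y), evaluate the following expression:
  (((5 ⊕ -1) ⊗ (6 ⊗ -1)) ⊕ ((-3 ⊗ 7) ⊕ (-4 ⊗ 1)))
(((5 ⊕ -1) ⊗ (6 ⊗ -1)) ⊕ ((-3 ⊗ 7) ⊕ (-4 ⊗ 1))) = -3

Expand innermost to outermost. Recall ⊕ takes the minimum of its arguments and ⊗ takes their sum. Working out the expression (((5 ⊕ -1) ⊗ (6 ⊗ -1)) ⊕ ((-3 ⊗ 7) ⊕ (-4 ⊗ 1))) gives -3.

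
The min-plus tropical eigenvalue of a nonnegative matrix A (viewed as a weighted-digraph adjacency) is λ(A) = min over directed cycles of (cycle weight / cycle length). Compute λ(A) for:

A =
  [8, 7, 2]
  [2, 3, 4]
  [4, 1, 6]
λ(A) = 5/3

Enumerate directed cycles and compute their means (weight / length). Sample:
  cycle 0 → 0: weight = 8, length = 1, mean = 8/1 ≈ 8.000
  cycle 1 → 1: weight = 3, length = 1, mean = 3/1 ≈ 3.000
  cycle 2 → 2: weight = 6, length = 1, mean = 6/1 ≈ 6.000
  cycle 0 → 1 → 0: weight = 9, length = 2, mean = 9/2 ≈ 4.500
  cycle 0 → 2 → 0: weight = 6, length = 2, mean = 6/2 ≈ 3.000
  cycle 1 → 0 → 1: weight = 9, length = 2, mean = 9/2 ≈ 4.500
Minimum mean = 1.667, attained e.g. along the cycle 0 → 2 → 1 → 0 with weight 5 and length 3. So λ(A) = 5/3 = 5/3.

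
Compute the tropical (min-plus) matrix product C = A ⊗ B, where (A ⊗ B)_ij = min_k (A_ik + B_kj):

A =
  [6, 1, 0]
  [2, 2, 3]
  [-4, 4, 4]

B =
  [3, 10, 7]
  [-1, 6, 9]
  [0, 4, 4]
A ⊗ B =
  [0, 4, 4]
  [1, 7, 7]
  [-1, 6, 3]

Apply the min-plus product entry-by-entry:
  C[0][0] = min over k of (A[0][0] + B[0][0] = 6 + 3 = 9, A[0][1] + B[1][0] = 1 + -1 = 0, A[0][2] + B[2][0] = 0 + 0 = 0) = 0 (attained at k = 1)
  C[0][1] = min over k of (A[0][0] + B[0][1] = 6 + 10 = 16, A[0][1] + B[1][1] = 1 + 6 = 7, A[0][2] + B[2][1] = 0 + 4 = 4) = 4 (attained at k = 2)
  C[0][2] = min over k of (A[0][0] + B[0][2] = 6 + 7 = 13, A[0][1] + B[1][2] = 1 + 9 = 10, A[0][2] + B[2][2] = 0 + 4 = 4) = 4 (attained at k = 2)
  C[1][0] = min over k of (A[1][0] + B[0][0] = 2 + 3 = 5, A[1][1] + B[1][0] = 2 + -1 = 1, A[1][2] + B[2][0] = 3 + 0 = 3) = 1 (attained at k = 1)
  C[1][1] = min over k of (A[1][0] + B[0][1] = 2 + 10 = 12, A[1][1] + B[1][1] = 2 + 6 = 8, A[1][2] + B[2][1] = 3 + 4 = 7) = 7 (attained at k = 2)
  C[1][2] = min over k of (A[1][0] + B[0][2] = 2 + 7 = 9, A[1][1] + B[1][2] = 2 + 9 = 11, A[1][2] + B[2][2] = 3 + 4 = 7) = 7 (attained at k = 2)
  C[2][0] = min over k of (A[2][0] + B[0][0] = -4 + 3 = -1, A[2][1] + B[1][0] = 4 + -1 = 3, A[2][2] + B[2][0] = 4 + 0 = 4) = -1 (attained at k = 0)
  C[2][1] = min over k of (A[2][0] + B[0][1] = -4 + 10 = 6, A[2][1] + B[1][1] = 4 + 6 = 10, A[2][2] + B[2][1] = 4 + 4 = 8) = 6 (attained at k = 0)
  C[2][2] = min over k of (A[2][0] + B[0][2] = -4 + 7 = 3, A[2][1] + B[1][2] = 4 + 9 = 13, A[2][2] + B[2][2] = 4 + 4 = 8) = 3 (attained at k = 0)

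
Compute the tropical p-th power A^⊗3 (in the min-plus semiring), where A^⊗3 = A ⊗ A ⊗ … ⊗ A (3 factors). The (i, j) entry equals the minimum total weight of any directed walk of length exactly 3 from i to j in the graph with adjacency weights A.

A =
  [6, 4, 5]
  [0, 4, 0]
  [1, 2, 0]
A^⊗3 =
  [5, 6, 4]
  [1, 2, 0]
  [1, 2, 0]

Each entry (A^⊗3)_ij equals the minimum over all length-3 walks i = v_0 → v_1 → … → v_3 = j of Σ_t A[v_t][v_{t+1}]. For example, for (i, j) = (0, 2) we minimise over 9 possible intermediate vertex sequences; the minimum is 4, attained along the walk 0 → 1 → 2 → 2.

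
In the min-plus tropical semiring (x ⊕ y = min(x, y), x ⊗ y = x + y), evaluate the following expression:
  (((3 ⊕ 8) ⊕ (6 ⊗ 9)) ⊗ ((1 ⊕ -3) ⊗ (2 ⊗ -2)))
(((3 ⊕ 8) ⊕ (6 ⊗ 9)) ⊗ ((1 ⊕ -3) ⊗ (2 ⊗ -2))) = 0

Expand innermost to outermost. Recall ⊕ takes the minimum of its arguments and ⊗ takes their sum. Working out the expression (((3 ⊕ 8) ⊕ (6 ⊗ 9)) ⊗ ((1 ⊕ -3) ⊗ (2 ⊗ -2))) gives 0.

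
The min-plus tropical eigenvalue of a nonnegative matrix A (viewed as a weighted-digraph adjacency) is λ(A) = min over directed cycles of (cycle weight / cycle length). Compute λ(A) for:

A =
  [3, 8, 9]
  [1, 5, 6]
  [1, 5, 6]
λ(A) = 3

Enumerate directed cycles and compute their means (weight / length). Sample:
  cycle 0 → 0: weight = 3, length = 1, mean = 3/1 ≈ 3.000
  cycle 1 → 1: weight = 5, length = 1, mean = 5/1 ≈ 5.000
  cycle 2 → 2: weight = 6, length = 1, mean = 6/1 ≈ 6.000
  cycle 0 → 1 → 0: weight = 9, length = 2, mean = 9/2 ≈ 4.500
  cycle 0 → 2 → 0: weight = 10, length = 2, mean = 10/2 ≈ 5.000
  cycle 1 → 0 → 1: weight = 9, length = 2, mean = 9/2 ≈ 4.500
Minimum mean = 3.000, attained e.g. along the cycle 0 → 0 with weight 3 and length 1. So λ(A) = 3/1 = 3.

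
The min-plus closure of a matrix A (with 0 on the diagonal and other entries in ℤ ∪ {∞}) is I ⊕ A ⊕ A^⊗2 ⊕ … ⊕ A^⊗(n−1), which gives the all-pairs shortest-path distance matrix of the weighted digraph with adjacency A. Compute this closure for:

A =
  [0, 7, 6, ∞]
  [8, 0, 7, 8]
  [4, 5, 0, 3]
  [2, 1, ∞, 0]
Closure =
  [0, 7, 6, 9]
  [8, 0, 7, 8]
  [4, 4, 0, 3]
  [2, 1, 8, 0]

This is the Floyd-Warshall all-pairs shortest-path computation. For each intermediate vertex k = 0, 1, …, 3, update dist[i][j] ← min(dist[i][j], dist[i][k] + dist[k][j]). The final matrix gives, for each (i, j), the minimum total weight of any directed path from i to j (possibly empty when i = j).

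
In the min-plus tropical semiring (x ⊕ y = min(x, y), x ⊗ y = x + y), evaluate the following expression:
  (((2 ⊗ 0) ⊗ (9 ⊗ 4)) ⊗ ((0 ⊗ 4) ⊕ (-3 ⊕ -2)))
(((2 ⊗ 0) ⊗ (9 ⊗ 4)) ⊗ ((0 ⊗ 4) ⊕ (-3 ⊕ -2))) = 12

Expand innermost to outermost. Recall ⊕ takes the minimum of its arguments and ⊗ takes their sum. Working out the expression (((2 ⊗ 0) ⊗ (9 ⊗ 4)) ⊗ ((0 ⊗ 4) ⊕ (-3 ⊕ -2))) gives 12.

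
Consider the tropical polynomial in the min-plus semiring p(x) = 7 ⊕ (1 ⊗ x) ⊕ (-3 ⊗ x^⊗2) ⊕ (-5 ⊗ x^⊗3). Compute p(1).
p(1) = -2

A tropical monomial a ⊗ x^⊗i evaluates to a + i · x. Evaluating each term at x = 1:
  Term 0 contributes 7 + 0 · 1 = 7
  Term 1 contributes 1 + 1 · 1 = 2
  Term 2 contributes -3 + 2 · 1 = -1
  Term 3 contributes -5 + 3 · 1 = -2
p(1) = ⊕ of these = min[7, 2, -1, -2] = -2.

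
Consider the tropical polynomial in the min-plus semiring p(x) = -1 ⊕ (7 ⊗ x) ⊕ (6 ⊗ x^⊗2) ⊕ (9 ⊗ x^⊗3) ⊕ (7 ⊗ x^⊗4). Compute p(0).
p(0) = -1

A tropical monomial a ⊗ x^⊗i evaluates to a + i · x. Evaluating each term at x = 0:
  Term 0 contributes -1 + 0 · 0 = -1
  Term 1 contributes 7 + 1 · 0 = 7
  Term 2 contributes 6 + 2 · 0 = 6
  Term 3 contributes 9 + 3 · 0 = 9
  Term 4 contributes 7 + 4 · 0 = 7
p(0) = ⊕ of these = min[-1, 7, 6, 9, 7] = -1.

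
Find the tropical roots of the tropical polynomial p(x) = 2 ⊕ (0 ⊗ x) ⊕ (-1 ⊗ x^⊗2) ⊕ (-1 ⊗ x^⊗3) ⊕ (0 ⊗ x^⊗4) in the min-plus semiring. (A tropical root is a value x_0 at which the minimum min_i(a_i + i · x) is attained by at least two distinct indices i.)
Roots: {-1, 0, 1, 2}

Each tropical root is a break point of the lower envelope of the lines y = a_i + i · x (there are 5 lines, with slopes 0, 1, ..., 4). Only the lines that attain the minimum somewhere contribute to roots; other lines are dominated. Here the surviving (envelope) indices are i = 4, i = 3, i = 2, i = 1, i = 0.
Intersections between consecutive envelope lines give the roots: for adjacent envelope indices i < j the intersection is x = (a_i − a_j) / (j − i). Reading off the sorted break points: {-1, 0, 1, 2}.
Verification: at each break x_0, at least two indices attain the minimum of min_i(a_i + i · x_0).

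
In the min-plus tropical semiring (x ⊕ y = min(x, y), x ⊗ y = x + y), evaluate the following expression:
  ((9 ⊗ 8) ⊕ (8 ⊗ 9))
((9 ⊗ 8) ⊕ (8 ⊗ 9)) = 17

Expand innermost to outermost. Recall ⊕ takes the minimum of its arguments and ⊗ takes their sum. Working out the expression ((9 ⊗ 8) ⊕ (8 ⊗ 9)) gives 17.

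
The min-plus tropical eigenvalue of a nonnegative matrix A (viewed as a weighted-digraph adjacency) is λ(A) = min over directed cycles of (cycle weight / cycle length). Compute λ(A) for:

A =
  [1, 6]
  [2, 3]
λ(A) = 1

Enumerate directed cycles and compute their means (weight / length). Sample:
  cycle 0 → 0: weight = 1, length = 1, mean = 1/1 ≈ 1.000
  cycle 1 → 1: weight = 3, length = 1, mean = 3/1 ≈ 3.000
  cycle 0 → 1 → 0: weight = 8, length = 2, mean = 8/2 ≈ 4.000
  cycle 1 → 0 → 1: weight = 8, length = 2, mean = 8/2 ≈ 4.000
Minimum mean = 1.000, attained e.g. along the cycle 0 → 0 with weight 1 and length 1. So λ(A) = 1/1 = 1.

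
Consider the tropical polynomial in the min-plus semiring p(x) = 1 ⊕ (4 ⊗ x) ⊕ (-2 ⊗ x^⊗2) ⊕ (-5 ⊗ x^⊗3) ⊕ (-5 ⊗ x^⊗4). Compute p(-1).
p(-1) = -9

A tropical monomial a ⊗ x^⊗i evaluates to a + i · x. Evaluating each term at x = -1:
  Term 0 contributes 1 + 0 · -1 = 1
  Term 1 contributes 4 + 1 · -1 = 3
  Term 2 contributes -2 + 2 · -1 = -4
  Term 3 contributes -5 + 3 · -1 = -8
  Term 4 contributes -5 + 4 · -1 = -9
p(-1) = ⊕ of these = min[1, 3, -4, -8, -9] = -9.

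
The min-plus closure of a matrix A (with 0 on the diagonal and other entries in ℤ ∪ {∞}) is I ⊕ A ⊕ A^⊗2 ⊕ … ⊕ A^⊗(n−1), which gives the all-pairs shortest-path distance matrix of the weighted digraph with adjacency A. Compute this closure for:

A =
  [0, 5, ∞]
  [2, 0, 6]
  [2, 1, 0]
Closure =
  [0, 5, 11]
  [2, 0, 6]
  [2, 1, 0]

This is the Floyd-Warshall all-pairs shortest-path computation. For each intermediate vertex k = 0, 1, …, 2, update dist[i][j] ← min(dist[i][j], dist[i][k] + dist[k][j]). The final matrix gives, for each (i, j), the minimum total weight of any directed path from i to j (possibly empty when i = j).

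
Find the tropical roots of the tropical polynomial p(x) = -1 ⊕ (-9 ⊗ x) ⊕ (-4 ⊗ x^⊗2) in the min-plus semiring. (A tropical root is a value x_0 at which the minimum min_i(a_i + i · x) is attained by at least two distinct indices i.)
Roots: {-5, 8}

Each tropical root is a break point of the lower envelope of the lines y = a_i + i · x (there are 3 lines, with slopes 0, 1, ..., 2). Only the lines that attain the minimum somewhere contribute to roots; other lines are dominated. Here the surviving (envelope) indices are i = 2, i = 1, i = 0.
Intersections between consecutive envelope lines give the roots: for adjacent envelope indices i < j the intersection is x = (a_i − a_j) / (j − i). Reading off the sorted break points: {-5, 8}.
Verification: at each break x_0, at least two indices attain the minimum of min_i(a_i + i · x_0).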